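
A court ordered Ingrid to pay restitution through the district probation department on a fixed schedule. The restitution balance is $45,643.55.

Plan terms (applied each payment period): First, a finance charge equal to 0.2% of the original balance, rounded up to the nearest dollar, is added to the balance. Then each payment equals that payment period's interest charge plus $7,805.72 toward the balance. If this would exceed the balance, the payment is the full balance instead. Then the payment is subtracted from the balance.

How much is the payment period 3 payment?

Payment period 1: $45,643.55 +$92.00 interest = $45,735.55; pay $7,897.72 → $37,837.83
Payment period 2: $37,837.83 +$92.00 interest = $37,929.83; pay $7,897.72 → $30,032.11
Payment period 3: $30,032.11 +$92.00 interest = $30,124.11; pay $7,897.72 → $22,226.39

$7,897.72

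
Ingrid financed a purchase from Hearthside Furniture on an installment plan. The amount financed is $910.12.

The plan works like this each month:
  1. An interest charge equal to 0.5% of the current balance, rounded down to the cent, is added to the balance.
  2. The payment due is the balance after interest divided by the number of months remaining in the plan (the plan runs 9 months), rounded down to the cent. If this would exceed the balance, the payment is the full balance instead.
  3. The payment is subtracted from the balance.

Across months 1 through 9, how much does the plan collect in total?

Month 1: $910.12 +$4.55 interest = $914.67; pay $101.63 → $813.04
Month 2: $813.04 +$4.06 interest = $817.10; pay $102.13 → $714.97
Month 3: $714.97 +$3.57 interest = $718.54; pay $102.64 → $615.90
Month 4: $615.90 +$3.07 interest = $618.97; pay $103.16 → $515.81
Month 5: $515.81 +$2.57 interest = $518.38; pay $103.67 → $414.71
Month 6: $414.71 +$2.07 interest = $416.78; pay $104.19 → $312.59
Month 7: $312.59 +$1.56 interest = $314.15; pay $104.71 → $209.44
Month 8: $209.44 +$1.04 interest = $210.48; pay $105.24 → $105.24
Month 9: $105.24 +$0.52 interest = $105.76; pay $105.76 → $0.00
Total paid: $933.13

$933.13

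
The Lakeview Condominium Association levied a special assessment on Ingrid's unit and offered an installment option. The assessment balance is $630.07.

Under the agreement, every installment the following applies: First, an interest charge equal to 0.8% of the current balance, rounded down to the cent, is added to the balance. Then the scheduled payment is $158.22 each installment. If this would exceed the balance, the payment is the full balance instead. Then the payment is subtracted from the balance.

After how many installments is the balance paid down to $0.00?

5

# | Opening | Interest | Payment | End bal
1 | $630.07 | $5.04 | $158.22 | $476.89
2 | $476.89 | $3.81 | $158.22 | $322.48
3 | $322.48 | $2.57 | $158.22 | $166.83
4 | $166.83 | $1.33 | $158.22 | $9.94
5 | $9.94 | $0.07 | $10.01 | $0.00
Balance reaches $0.00 in installment 5.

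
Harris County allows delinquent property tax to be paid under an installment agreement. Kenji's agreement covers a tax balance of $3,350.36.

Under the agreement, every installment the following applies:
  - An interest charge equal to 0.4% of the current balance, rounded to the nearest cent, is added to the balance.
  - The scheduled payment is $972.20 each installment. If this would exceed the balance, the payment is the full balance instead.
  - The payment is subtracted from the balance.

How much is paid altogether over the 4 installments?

# | Opening | Interest | Payment | End bal
1 | $3,350.36 | $13.40 | $972.20 | $2,391.56
2 | $2,391.56 | $9.57 | $972.20 | $1,428.93
3 | $1,428.93 | $5.72 | $972.20 | $462.45
4 | $462.45 | $1.85 | $464.30 | $0.00
Total paid: $3,380.90

$3,380.90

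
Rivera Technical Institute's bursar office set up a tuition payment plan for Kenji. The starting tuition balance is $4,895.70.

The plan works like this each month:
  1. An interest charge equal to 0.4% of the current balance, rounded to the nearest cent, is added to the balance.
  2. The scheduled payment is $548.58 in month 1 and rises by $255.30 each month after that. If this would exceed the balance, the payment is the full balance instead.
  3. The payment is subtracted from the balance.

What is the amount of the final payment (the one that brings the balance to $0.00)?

Month 1: opening $4,895.70; interest $19.58 → $4,915.28; payment $548.58; balance $4,366.70
Month 2: opening $4,366.70; interest $17.47 → $4,384.17; payment $803.88; balance $3,580.29
Month 3: opening $3,580.29; interest $14.32 → $3,594.61; payment $1,059.18; balance $2,535.43
Month 4: opening $2,535.43; interest $10.14 → $2,545.57; payment $1,314.48; balance $1,231.09
Month 5: opening $1,231.09; interest $4.92 → $1,236.01; payment $1,236.01; balance $0.00

$1,236.01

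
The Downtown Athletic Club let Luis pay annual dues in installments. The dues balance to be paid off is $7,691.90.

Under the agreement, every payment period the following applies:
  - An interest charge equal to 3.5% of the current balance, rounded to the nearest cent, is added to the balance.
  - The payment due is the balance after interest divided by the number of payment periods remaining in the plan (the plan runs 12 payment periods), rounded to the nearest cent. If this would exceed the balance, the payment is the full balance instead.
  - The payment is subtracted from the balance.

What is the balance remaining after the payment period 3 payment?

Payment period 1: opening $7,691.90; interest $269.22 → $7,961.12; payment $663.43; balance $7,297.69
Payment period 2: opening $7,297.69; interest $255.42 → $7,553.11; payment $686.65; balance $6,866.46
Payment period 3: opening $6,866.46; interest $240.33 → $7,106.79; payment $710.68; balance $6,396.11

$6,396.11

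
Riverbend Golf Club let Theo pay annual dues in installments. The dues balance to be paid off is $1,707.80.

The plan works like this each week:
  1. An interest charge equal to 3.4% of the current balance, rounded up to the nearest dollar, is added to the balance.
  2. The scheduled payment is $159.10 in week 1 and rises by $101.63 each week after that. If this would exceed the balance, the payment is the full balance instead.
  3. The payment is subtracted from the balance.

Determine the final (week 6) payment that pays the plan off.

$123.00

# | Opening | Interest | Payment | End bal
1 | $1,707.80 | $59.00 | $159.10 | $1,607.70
2 | $1,607.70 | $55.00 | $260.73 | $1,401.97
3 | $1,401.97 | $48.00 | $362.36 | $1,087.61
4 | $1,087.61 | $37.00 | $463.99 | $660.62
5 | $660.62 | $23.00 | $565.62 | $118.00
6 | $118.00 | $5.00 | $123.00 | $0.00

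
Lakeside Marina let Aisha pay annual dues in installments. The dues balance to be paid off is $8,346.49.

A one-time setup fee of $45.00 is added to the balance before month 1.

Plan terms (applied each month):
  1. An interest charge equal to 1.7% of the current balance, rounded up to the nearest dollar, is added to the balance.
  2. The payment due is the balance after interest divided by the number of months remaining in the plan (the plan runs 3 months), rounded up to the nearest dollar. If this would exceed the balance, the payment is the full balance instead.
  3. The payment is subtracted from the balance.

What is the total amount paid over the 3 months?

# | Opening | Interest | Payment | End bal
1 | $8,391.49 | $143.00 | $2,845.00 | $5,689.49
2 | $5,689.49 | $97.00 | $2,894.00 | $2,892.49
3 | $2,892.49 | $50.00 | $2,942.49 | $0.00
Total paid: $8,681.49

$8,681.49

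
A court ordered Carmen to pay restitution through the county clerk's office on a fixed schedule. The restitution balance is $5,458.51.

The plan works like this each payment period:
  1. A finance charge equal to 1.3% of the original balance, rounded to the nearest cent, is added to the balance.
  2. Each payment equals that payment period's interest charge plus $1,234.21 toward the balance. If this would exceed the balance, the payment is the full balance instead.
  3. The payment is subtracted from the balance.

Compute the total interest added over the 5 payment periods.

$354.80

Payment period 1: $5,458.51 +$70.96 interest = $5,529.47; pay $1,305.17 → $4,224.30
Payment period 2: $4,224.30 +$70.96 interest = $4,295.26; pay $1,305.17 → $2,990.09
Payment period 3: $2,990.09 +$70.96 interest = $3,061.05; pay $1,305.17 → $1,755.88
Payment period 4: $1,755.88 +$70.96 interest = $1,826.84; pay $1,305.17 → $521.67
Payment period 5: $521.67 +$70.96 interest = $592.63; pay $592.63 → $0.00
Total interest: $70.96 + $70.96 + $70.96 + $70.96 + $70.96 = $354.80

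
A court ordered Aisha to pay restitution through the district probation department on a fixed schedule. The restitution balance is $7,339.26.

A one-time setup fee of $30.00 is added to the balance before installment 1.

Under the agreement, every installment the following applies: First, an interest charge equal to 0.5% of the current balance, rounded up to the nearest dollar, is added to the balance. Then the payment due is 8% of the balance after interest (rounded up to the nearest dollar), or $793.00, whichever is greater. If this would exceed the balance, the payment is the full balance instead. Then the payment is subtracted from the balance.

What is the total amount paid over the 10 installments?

$7,570.26

Installment 1: $7,369.26 +$37.00 interest = $7,406.26; pay $793.00 → $6,613.26
Installment 2: $6,613.26 +$34.00 interest = $6,647.26; pay $793.00 → $5,854.26
Installment 3: $5,854.26 +$30.00 interest = $5,884.26; pay $793.00 → $5,091.26
Installment 4: $5,091.26 +$26.00 interest = $5,117.26; pay $793.00 → $4,324.26
Installment 5: $4,324.26 +$22.00 interest = $4,346.26; pay $793.00 → $3,553.26
Installment 6: $3,553.26 +$18.00 interest = $3,571.26; pay $793.00 → $2,778.26
Installment 7: $2,778.26 +$14.00 interest = $2,792.26; pay $793.00 → $1,999.26
Installment 8: $1,999.26 +$10.00 interest = $2,009.26; pay $793.00 → $1,216.26
Installment 9: $1,216.26 +$7.00 interest = $1,223.26; pay $793.00 → $430.26
Installment 10: $430.26 +$3.00 interest = $433.26; pay $433.26 → $0.00
Total paid: $7,570.26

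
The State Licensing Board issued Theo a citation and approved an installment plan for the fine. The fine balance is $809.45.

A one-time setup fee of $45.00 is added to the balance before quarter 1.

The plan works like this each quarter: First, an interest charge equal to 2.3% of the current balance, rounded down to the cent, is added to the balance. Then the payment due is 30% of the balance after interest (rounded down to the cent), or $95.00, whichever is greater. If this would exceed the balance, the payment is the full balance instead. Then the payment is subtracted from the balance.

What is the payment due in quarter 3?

Quarter 1: opening $854.45; interest $19.65 → $874.10; payment $262.23; balance $611.87
Quarter 2: opening $611.87; interest $14.07 → $625.94; payment $187.78; balance $438.16
Quarter 3: opening $438.16; interest $10.07 → $448.23; payment $134.46; balance $313.77

$134.46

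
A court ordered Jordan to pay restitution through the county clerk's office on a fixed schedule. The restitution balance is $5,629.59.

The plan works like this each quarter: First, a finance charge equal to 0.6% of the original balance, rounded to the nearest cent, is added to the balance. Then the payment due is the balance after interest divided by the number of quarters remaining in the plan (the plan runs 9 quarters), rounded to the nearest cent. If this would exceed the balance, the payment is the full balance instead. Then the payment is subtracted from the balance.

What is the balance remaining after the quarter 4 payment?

$3,219.71

Quarter 1: $5,629.59 +$33.78 interest = $5,663.37; pay $629.26 → $5,034.11
Quarter 2: $5,034.11 +$33.78 interest = $5,067.89; pay $633.49 → $4,434.40
Quarter 3: $4,434.40 +$33.78 interest = $4,468.18; pay $638.31 → $3,829.87
Quarter 4: $3,829.87 +$33.78 interest = $3,863.65; pay $643.94 → $3,219.71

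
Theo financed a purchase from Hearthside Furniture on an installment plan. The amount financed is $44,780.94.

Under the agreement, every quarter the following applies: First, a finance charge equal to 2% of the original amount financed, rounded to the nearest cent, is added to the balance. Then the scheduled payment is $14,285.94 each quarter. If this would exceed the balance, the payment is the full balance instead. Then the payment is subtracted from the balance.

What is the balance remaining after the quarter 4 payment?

$0.00

# | Opening | Interest | Payment | End bal
1 | $44,780.94 | $895.62 | $14,285.94 | $31,390.62
2 | $31,390.62 | $895.62 | $14,285.94 | $18,000.30
3 | $18,000.30 | $895.62 | $14,285.94 | $4,609.98
4 | $4,609.98 | $895.62 | $5,505.60 | $0.00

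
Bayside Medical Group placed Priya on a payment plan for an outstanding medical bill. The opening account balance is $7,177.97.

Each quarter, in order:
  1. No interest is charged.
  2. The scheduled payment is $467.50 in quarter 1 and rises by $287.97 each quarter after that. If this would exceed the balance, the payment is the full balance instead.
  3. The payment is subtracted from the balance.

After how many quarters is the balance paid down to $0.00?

7

Quarter 1: $7,177.97 − $467.50 → $6,710.47
Quarter 2: $6,710.47 − $755.47 → $5,955.00
Quarter 3: $5,955.00 − $1,043.44 → $4,911.56
Quarter 4: $4,911.56 − $1,331.41 → $3,580.15
Quarter 5: $3,580.15 − $1,619.38 → $1,960.77
Quarter 6: $1,960.77 − $1,907.35 → $53.42
Quarter 7: $53.42 − $53.42 → $0.00
Balance reaches $0.00 in quarter 7.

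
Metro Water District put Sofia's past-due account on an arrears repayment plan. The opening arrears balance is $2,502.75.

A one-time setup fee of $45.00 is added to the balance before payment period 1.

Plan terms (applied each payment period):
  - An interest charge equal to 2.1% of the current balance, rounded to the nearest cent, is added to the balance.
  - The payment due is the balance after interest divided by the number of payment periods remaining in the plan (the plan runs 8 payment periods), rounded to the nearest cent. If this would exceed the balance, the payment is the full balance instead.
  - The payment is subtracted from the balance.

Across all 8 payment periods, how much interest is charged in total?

$252.94

# | Opening | Interest | Payment | End bal
1 | $2,547.75 | $53.50 | $325.16 | $2,276.09
2 | $2,276.09 | $47.80 | $331.98 | $1,991.91
3 | $1,991.91 | $41.83 | $338.96 | $1,694.78
4 | $1,694.78 | $35.59 | $346.07 | $1,384.30
5 | $1,384.30 | $29.07 | $353.34 | $1,060.03
6 | $1,060.03 | $22.26 | $360.76 | $721.53
7 | $721.53 | $15.15 | $368.34 | $368.34
8 | $368.34 | $7.74 | $376.08 | $0.00
Total interest: $53.50 + $47.80 + $41.83 + $35.59 + $29.07 + $22.26 + $15.15 + $7.74 = $252.94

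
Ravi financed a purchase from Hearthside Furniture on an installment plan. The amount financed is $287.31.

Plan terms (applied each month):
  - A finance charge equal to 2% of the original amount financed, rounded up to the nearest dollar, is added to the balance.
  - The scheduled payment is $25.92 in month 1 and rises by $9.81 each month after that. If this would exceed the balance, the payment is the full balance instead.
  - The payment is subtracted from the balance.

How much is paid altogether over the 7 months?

# | Opening | Interest | Payment | End bal
1 | $287.31 | $6.00 | $25.92 | $267.39
2 | $267.39 | $6.00 | $35.73 | $237.66
3 | $237.66 | $6.00 | $45.54 | $198.12
4 | $198.12 | $6.00 | $55.35 | $148.77
5 | $148.77 | $6.00 | $65.16 | $89.61
6 | $89.61 | $6.00 | $74.97 | $20.64
7 | $20.64 | $6.00 | $26.64 | $0.00
Total paid: $329.31

$329.31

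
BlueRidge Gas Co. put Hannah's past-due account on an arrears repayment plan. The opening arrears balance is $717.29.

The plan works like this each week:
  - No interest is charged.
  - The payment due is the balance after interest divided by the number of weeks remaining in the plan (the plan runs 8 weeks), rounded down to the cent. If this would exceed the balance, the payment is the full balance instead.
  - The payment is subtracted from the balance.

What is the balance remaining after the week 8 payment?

# | Opening | Payment | End bal
1 | $717.29 | $89.66 | $627.63
2 | $627.63 | $89.66 | $537.97
3 | $537.97 | $89.66 | $448.31
4 | $448.31 | $89.66 | $358.65
5 | $358.65 | $89.66 | $268.99
6 | $268.99 | $89.66 | $179.33
7 | $179.33 | $89.66 | $89.67
8 | $89.67 | $89.67 | $0.00

$0.00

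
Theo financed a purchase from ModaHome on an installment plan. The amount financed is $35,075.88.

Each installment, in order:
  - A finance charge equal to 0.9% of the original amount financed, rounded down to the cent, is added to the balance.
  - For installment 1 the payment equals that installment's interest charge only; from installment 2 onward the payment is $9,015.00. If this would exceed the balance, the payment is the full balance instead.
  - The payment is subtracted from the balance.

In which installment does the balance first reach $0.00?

Installment 1: opening $35,075.88; interest $315.68 → $35,391.56; payment $315.68; balance $35,075.88
Installment 2: opening $35,075.88; interest $315.68 → $35,391.56; payment $9,015.00; balance $26,376.56
Installment 3: opening $26,376.56; interest $315.68 → $26,692.24; payment $9,015.00; balance $17,677.24
Installment 4: opening $17,677.24; interest $315.68 → $17,992.92; payment $9,015.00; balance $8,977.92
Installment 5: opening $8,977.92; interest $315.68 → $9,293.60; payment $9,015.00; balance $278.60
Installment 6: opening $278.60; interest $315.68 → $594.28; payment $594.28; balance $0.00
Balance reaches $0.00 in installment 6.

6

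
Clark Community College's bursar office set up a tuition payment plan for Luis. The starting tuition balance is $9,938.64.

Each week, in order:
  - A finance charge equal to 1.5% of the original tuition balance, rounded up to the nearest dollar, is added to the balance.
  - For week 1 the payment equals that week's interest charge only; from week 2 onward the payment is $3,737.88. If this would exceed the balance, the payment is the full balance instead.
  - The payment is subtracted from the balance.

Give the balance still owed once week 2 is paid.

Week 1: $9,938.64 +$150.00 interest = $10,088.64; pay $150.00 → $9,938.64
Week 2: $9,938.64 +$150.00 interest = $10,088.64; pay $3,737.88 → $6,350.76

$6,350.76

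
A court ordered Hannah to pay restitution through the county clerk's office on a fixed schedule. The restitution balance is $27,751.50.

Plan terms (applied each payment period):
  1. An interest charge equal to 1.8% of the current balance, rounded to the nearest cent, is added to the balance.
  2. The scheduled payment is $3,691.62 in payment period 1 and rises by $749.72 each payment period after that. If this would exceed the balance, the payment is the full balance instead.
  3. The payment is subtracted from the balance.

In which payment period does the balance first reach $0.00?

# | Opening | Interest | Payment | End bal
1 | $27,751.50 | $499.53 | $3,691.62 | $24,559.41
2 | $24,559.41 | $442.07 | $4,441.34 | $20,560.14
3 | $20,560.14 | $370.08 | $5,191.06 | $15,739.16
4 | $15,739.16 | $283.30 | $5,940.78 | $10,081.68
5 | $10,081.68 | $181.47 | $6,690.50 | $3,572.65
6 | $3,572.65 | $64.31 | $3,636.96 | $0.00
Balance reaches $0.00 in payment period 6.

6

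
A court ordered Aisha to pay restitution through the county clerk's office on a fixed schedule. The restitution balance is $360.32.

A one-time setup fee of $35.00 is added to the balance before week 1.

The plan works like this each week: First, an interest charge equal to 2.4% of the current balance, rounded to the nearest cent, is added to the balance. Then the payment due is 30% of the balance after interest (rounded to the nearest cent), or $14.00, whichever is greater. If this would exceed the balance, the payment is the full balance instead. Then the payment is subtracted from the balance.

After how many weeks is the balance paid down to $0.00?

Week 1: $395.32 +$9.49 interest = $404.81; pay $121.44 → $283.37
Week 2: $283.37 +$6.80 interest = $290.17; pay $87.05 → $203.12
Week 3: $203.12 +$4.87 interest = $207.99; pay $62.40 → $145.59
Week 4: $145.59 +$3.49 interest = $149.08; pay $44.72 → $104.36
Week 5: $104.36 +$2.50 interest = $106.86; pay $32.06 → $74.80
Week 6: $74.80 +$1.80 interest = $76.60; pay $22.98 → $53.62
Week 7: $53.62 +$1.29 interest = $54.91; pay $16.47 → $38.44
Week 8: $38.44 +$0.92 interest = $39.36; pay $14.00 → $25.36
Week 9: $25.36 +$0.61 interest = $25.97; pay $14.00 → $11.97
Week 10: $11.97 +$0.29 interest = $12.26; pay $12.26 → $0.00
Balance reaches $0.00 in week 10.

10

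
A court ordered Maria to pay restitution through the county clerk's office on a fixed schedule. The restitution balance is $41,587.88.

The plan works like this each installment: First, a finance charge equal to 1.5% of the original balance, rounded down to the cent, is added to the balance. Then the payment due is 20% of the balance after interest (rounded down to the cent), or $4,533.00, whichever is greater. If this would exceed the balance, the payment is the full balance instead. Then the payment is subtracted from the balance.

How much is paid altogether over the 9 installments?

$47,202.17

Installment 1: $41,587.88 +$623.81 interest = $42,211.69; pay $8,442.33 → $33,769.36
Installment 2: $33,769.36 +$623.81 interest = $34,393.17; pay $6,878.63 → $27,514.54
Installment 3: $27,514.54 +$623.81 interest = $28,138.35; pay $5,627.67 → $22,510.68
Installment 4: $22,510.68 +$623.81 interest = $23,134.49; pay $4,626.89 → $18,507.60
Installment 5: $18,507.60 +$623.81 interest = $19,131.41; pay $4,533.00 → $14,598.41
Installment 6: $14,598.41 +$623.81 interest = $15,222.22; pay $4,533.00 → $10,689.22
Installment 7: $10,689.22 +$623.81 interest = $11,313.03; pay $4,533.00 → $6,780.03
Installment 8: $6,780.03 +$623.81 interest = $7,403.84; pay $4,533.00 → $2,870.84
Installment 9: $2,870.84 +$623.81 interest = $3,494.65; pay $3,494.65 → $0.00
Total paid: $47,202.17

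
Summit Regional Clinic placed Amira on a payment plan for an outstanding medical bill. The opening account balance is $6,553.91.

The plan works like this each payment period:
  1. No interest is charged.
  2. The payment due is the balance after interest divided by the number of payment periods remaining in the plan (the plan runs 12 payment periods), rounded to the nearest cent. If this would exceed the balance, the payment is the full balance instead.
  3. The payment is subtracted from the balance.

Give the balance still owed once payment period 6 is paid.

$3,276.95

Payment period 1: opening $6,553.91; payment $546.16; balance $6,007.75
Payment period 2: opening $6,007.75; payment $546.16; balance $5,461.59
Payment period 3: opening $5,461.59; payment $546.16; balance $4,915.43
Payment period 4: opening $4,915.43; payment $546.16; balance $4,369.27
Payment period 5: opening $4,369.27; payment $546.16; balance $3,823.11
Payment period 6: opening $3,823.11; payment $546.16; balance $3,276.95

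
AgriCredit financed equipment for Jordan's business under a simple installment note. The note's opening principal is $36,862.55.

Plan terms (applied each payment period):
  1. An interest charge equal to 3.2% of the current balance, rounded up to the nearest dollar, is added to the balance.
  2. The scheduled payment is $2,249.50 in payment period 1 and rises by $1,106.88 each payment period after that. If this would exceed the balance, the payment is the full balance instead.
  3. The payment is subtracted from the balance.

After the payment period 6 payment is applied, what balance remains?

$12,581.35

Payment period 1: opening $36,862.55; interest $1,180.00 → $38,042.55; payment $2,249.50; balance $35,793.05
Payment period 2: opening $35,793.05; interest $1,146.00 → $36,939.05; payment $3,356.38; balance $33,582.67
Payment period 3: opening $33,582.67; interest $1,075.00 → $34,657.67; payment $4,463.26; balance $30,194.41
Payment period 4: opening $30,194.41; interest $967.00 → $31,161.41; payment $5,570.14; balance $25,591.27
Payment period 5: opening $25,591.27; interest $819.00 → $26,410.27; payment $6,677.02; balance $19,733.25
Payment period 6: opening $19,733.25; interest $632.00 → $20,365.25; payment $7,783.90; balance $12,581.35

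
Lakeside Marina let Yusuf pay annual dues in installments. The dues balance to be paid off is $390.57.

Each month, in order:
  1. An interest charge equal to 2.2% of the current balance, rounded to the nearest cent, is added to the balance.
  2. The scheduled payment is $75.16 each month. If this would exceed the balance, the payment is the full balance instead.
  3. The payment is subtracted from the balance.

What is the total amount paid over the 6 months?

$419.50

Month 1: opening $390.57; interest $8.59 → $399.16; payment $75.16; balance $324.00
Month 2: opening $324.00; interest $7.13 → $331.13; payment $75.16; balance $255.97
Month 3: opening $255.97; interest $5.63 → $261.60; payment $75.16; balance $186.44
Month 4: opening $186.44; interest $4.10 → $190.54; payment $75.16; balance $115.38
Month 5: opening $115.38; interest $2.54 → $117.92; payment $75.16; balance $42.76
Month 6: opening $42.76; interest $0.94 → $43.70; payment $43.70; balance $0.00
Total paid: $419.50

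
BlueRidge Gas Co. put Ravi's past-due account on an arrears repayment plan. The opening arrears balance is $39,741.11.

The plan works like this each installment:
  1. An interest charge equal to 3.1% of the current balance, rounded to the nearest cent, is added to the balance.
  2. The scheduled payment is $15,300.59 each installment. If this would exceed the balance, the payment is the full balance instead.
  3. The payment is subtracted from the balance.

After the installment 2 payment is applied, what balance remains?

$11,167.75

Installment 1: opening $39,741.11; interest $1,231.97 → $40,973.08; payment $15,300.59; balance $25,672.49
Installment 2: opening $25,672.49; interest $795.85 → $26,468.34; payment $15,300.59; balance $11,167.75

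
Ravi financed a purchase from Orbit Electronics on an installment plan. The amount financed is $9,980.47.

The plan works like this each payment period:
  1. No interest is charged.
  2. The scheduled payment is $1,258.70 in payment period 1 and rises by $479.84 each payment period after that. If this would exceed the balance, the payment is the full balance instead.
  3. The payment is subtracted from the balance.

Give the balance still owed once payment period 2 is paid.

Payment period 1: $9,980.47 − $1,258.70 → $8,721.77
Payment period 2: $8,721.77 − $1,738.54 → $6,983.23

$6,983.23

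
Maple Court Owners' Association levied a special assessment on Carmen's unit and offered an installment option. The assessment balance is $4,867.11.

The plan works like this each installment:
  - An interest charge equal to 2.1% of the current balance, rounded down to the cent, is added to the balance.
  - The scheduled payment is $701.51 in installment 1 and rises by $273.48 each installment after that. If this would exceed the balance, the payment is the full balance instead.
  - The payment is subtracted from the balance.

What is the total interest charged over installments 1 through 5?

Installment 1: $4,867.11 +$102.20 interest = $4,969.31; pay $701.51 → $4,267.80
Installment 2: $4,267.80 +$89.62 interest = $4,357.42; pay $974.99 → $3,382.43
Installment 3: $3,382.43 +$71.03 interest = $3,453.46; pay $1,248.47 → $2,204.99
Installment 4: $2,204.99 +$46.30 interest = $2,251.29; pay $1,521.95 → $729.34
Installment 5: $729.34 +$15.31 interest = $744.65; pay $744.65 → $0.00
Total interest: $102.20 + $89.62 + $71.03 + $46.30 + $15.31 = $324.46

$324.46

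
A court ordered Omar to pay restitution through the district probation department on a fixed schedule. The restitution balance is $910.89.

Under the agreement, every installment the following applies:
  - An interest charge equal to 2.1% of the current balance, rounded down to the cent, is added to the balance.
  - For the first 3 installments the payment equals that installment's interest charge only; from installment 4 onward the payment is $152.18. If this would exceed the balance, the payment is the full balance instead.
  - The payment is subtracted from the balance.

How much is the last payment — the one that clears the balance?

$70.89

# | Opening | Interest | Payment | End bal
1 | $910.89 | $19.12 | $19.12 | $910.89
2 | $910.89 | $19.12 | $19.12 | $910.89
3 | $910.89 | $19.12 | $19.12 | $910.89
4 | $910.89 | $19.12 | $152.18 | $777.83
5 | $777.83 | $16.33 | $152.18 | $641.98
6 | $641.98 | $13.48 | $152.18 | $503.28
7 | $503.28 | $10.56 | $152.18 | $361.66
8 | $361.66 | $7.59 | $152.18 | $217.07
9 | $217.07 | $4.55 | $152.18 | $69.44
10 | $69.44 | $1.45 | $70.89 | $0.00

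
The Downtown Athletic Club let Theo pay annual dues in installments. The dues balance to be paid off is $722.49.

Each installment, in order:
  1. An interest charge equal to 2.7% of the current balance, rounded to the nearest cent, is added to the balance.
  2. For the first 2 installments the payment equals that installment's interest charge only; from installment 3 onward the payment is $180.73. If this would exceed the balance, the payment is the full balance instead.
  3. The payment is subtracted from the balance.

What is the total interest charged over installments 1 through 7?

$91.83

Installment 1: $722.49 +$19.51 interest = $742.00; pay $19.51 → $722.49
Installment 2: $722.49 +$19.51 interest = $742.00; pay $19.51 → $722.49
Installment 3: $722.49 +$19.51 interest = $742.00; pay $180.73 → $561.27
Installment 4: $561.27 +$15.15 interest = $576.42; pay $180.73 → $395.69
Installment 5: $395.69 +$10.68 interest = $406.37; pay $180.73 → $225.64
Installment 6: $225.64 +$6.09 interest = $231.73; pay $180.73 → $51.00
Installment 7: $51.00 +$1.38 interest = $52.38; pay $52.38 → $0.00
Total interest: $19.51 + $19.51 + $19.51 + $15.15 + $10.68 + $6.09 + $1.38 = $91.83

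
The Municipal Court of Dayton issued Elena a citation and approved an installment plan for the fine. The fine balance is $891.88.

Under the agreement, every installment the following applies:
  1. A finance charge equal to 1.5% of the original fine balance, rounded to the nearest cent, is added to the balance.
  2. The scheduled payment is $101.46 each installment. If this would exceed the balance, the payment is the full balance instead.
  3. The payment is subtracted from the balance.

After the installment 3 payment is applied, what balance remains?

$627.64

Installment 1: opening $891.88; interest $13.38 → $905.26; payment $101.46; balance $803.80
Installment 2: opening $803.80; interest $13.38 → $817.18; payment $101.46; balance $715.72
Installment 3: opening $715.72; interest $13.38 → $729.10; payment $101.46; balance $627.64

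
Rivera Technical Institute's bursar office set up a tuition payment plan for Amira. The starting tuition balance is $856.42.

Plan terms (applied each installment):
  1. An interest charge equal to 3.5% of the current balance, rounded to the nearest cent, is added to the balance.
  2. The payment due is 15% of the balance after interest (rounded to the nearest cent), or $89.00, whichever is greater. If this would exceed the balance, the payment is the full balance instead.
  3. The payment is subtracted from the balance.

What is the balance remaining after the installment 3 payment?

Installment 1: $856.42 +$29.97 interest = $886.39; pay $132.96 → $753.43
Installment 2: $753.43 +$26.37 interest = $779.80; pay $116.97 → $662.83
Installment 3: $662.83 +$23.20 interest = $686.03; pay $102.90 → $583.13

$583.13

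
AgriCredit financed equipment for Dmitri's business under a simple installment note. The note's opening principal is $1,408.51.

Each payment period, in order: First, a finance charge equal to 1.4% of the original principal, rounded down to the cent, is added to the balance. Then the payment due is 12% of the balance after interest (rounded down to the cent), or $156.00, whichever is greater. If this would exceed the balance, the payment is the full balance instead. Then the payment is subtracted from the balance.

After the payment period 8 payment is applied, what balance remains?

$302.81

Payment period 1: $1,408.51 +$19.71 interest = $1,428.22; pay $171.38 → $1,256.84
Payment period 2: $1,256.84 +$19.71 interest = $1,276.55; pay $156.00 → $1,120.55
Payment period 3: $1,120.55 +$19.71 interest = $1,140.26; pay $156.00 → $984.26
Payment period 4: $984.26 +$19.71 interest = $1,003.97; pay $156.00 → $847.97
Payment period 5: $847.97 +$19.71 interest = $867.68; pay $156.00 → $711.68
Payment period 6: $711.68 +$19.71 interest = $731.39; pay $156.00 → $575.39
Payment period 7: $575.39 +$19.71 interest = $595.10; pay $156.00 → $439.10
Payment period 8: $439.10 +$19.71 interest = $458.81; pay $156.00 → $302.81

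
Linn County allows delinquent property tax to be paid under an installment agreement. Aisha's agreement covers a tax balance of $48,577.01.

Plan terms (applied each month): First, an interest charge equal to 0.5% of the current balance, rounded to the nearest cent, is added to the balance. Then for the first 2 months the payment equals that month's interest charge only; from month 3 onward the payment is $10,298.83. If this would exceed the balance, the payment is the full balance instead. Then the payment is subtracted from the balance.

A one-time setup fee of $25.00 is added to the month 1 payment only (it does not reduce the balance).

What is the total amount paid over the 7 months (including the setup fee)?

$49,796.90

Month 1: opening $48,577.01; interest $242.89 → $48,819.90; payment $242.89 (+ $25.00 fee); balance $48,577.01
Month 2: opening $48,577.01; interest $242.89 → $48,819.90; payment $242.89; balance $48,577.01
Month 3: opening $48,577.01; interest $242.89 → $48,819.90; payment $10,298.83; balance $38,521.07
Month 4: opening $38,521.07; interest $192.61 → $38,713.68; payment $10,298.83; balance $28,414.85
Month 5: opening $28,414.85; interest $142.07 → $28,556.92; payment $10,298.83; balance $18,258.09
Month 6: opening $18,258.09; interest $91.29 → $18,349.38; payment $10,298.83; balance $8,050.55
Month 7: opening $8,050.55; interest $40.25 → $8,090.80; payment $8,090.80; balance $0.00
Total paid: $49,796.90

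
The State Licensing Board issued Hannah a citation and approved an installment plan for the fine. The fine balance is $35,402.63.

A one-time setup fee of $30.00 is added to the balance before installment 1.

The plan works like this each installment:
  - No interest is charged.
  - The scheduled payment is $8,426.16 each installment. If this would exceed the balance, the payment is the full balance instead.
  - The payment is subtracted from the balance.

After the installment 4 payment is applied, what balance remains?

Installment 1: $35,432.63 − $8,426.16 → $27,006.47
Installment 2: $27,006.47 − $8,426.16 → $18,580.31
Installment 3: $18,580.31 − $8,426.16 → $10,154.15
Installment 4: $10,154.15 − $8,426.16 → $1,727.99

$1,727.99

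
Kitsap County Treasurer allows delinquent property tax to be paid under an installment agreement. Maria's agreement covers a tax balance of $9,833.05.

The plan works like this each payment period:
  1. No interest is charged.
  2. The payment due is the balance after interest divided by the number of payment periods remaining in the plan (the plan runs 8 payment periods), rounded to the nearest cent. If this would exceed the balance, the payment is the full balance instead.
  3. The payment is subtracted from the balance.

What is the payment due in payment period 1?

$1,229.13

# | Opening | Payment | End bal
1 | $9,833.05 | $1,229.13 | $8,603.92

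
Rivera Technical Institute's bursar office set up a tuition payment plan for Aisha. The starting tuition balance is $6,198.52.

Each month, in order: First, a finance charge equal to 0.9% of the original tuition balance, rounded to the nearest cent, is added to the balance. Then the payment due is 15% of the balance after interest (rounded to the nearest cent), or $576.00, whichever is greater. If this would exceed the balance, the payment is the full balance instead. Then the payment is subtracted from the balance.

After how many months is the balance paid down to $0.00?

11

Month 1: opening $6,198.52; interest $55.79 → $6,254.31; payment $938.15; balance $5,316.16
Month 2: opening $5,316.16; interest $55.79 → $5,371.95; payment $805.79; balance $4,566.16
Month 3: opening $4,566.16; interest $55.79 → $4,621.95; payment $693.29; balance $3,928.66
Month 4: opening $3,928.66; interest $55.79 → $3,984.45; payment $597.67; balance $3,386.78
Month 5: opening $3,386.78; interest $55.79 → $3,442.57; payment $576.00; balance $2,866.57
Month 6: opening $2,866.57; interest $55.79 → $2,922.36; payment $576.00; balance $2,346.36
Month 7: opening $2,346.36; interest $55.79 → $2,402.15; payment $576.00; balance $1,826.15
Month 8: opening $1,826.15; interest $55.79 → $1,881.94; payment $576.00; balance $1,305.94
Month 9: opening $1,305.94; interest $55.79 → $1,361.73; payment $576.00; balance $785.73
Month 10: opening $785.73; interest $55.79 → $841.52; payment $576.00; balance $265.52
Month 11: opening $265.52; interest $55.79 → $321.31; payment $321.31; balance $0.00
Balance reaches $0.00 in month 11.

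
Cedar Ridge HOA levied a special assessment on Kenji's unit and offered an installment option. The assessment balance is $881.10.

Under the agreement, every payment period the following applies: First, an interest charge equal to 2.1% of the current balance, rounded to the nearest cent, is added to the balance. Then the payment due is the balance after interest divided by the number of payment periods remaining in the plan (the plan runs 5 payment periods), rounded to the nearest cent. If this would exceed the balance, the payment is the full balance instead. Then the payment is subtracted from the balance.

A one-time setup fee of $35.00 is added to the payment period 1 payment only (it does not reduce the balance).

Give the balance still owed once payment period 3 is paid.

Payment period 1: $881.10 +$18.50 interest = $899.60; pay $179.92 (+ $35.00 fee) → $719.68
Payment period 2: $719.68 +$15.11 interest = $734.79; pay $183.70 → $551.09
Payment period 3: $551.09 +$11.57 interest = $562.66; pay $187.55 → $375.11

$375.11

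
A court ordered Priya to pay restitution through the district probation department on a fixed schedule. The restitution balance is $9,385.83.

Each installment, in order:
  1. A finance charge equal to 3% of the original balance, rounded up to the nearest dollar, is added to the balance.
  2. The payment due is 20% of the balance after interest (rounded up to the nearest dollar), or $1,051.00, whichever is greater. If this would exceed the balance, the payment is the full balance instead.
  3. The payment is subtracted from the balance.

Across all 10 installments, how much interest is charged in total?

Installment 1: $9,385.83 +$282.00 interest = $9,667.83; pay $1,934.00 → $7,733.83
Installment 2: $7,733.83 +$282.00 interest = $8,015.83; pay $1,604.00 → $6,411.83
Installment 3: $6,411.83 +$282.00 interest = $6,693.83; pay $1,339.00 → $5,354.83
Installment 4: $5,354.83 +$282.00 interest = $5,636.83; pay $1,128.00 → $4,508.83
Installment 5: $4,508.83 +$282.00 interest = $4,790.83; pay $1,051.00 → $3,739.83
Installment 6: $3,739.83 +$282.00 interest = $4,021.83; pay $1,051.00 → $2,970.83
Installment 7: $2,970.83 +$282.00 interest = $3,252.83; pay $1,051.00 → $2,201.83
Installment 8: $2,201.83 +$282.00 interest = $2,483.83; pay $1,051.00 → $1,432.83
Installment 9: $1,432.83 +$282.00 interest = $1,714.83; pay $1,051.00 → $663.83
Installment 10: $663.83 +$282.00 interest = $945.83; pay $945.83 → $0.00
Total interest: $282.00 + $282.00 + $282.00 + $282.00 + $282.00 + $282.00 + $282.00 + $282.00 + $282.00 + $282.00 = $2,820.00

$2,820.00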